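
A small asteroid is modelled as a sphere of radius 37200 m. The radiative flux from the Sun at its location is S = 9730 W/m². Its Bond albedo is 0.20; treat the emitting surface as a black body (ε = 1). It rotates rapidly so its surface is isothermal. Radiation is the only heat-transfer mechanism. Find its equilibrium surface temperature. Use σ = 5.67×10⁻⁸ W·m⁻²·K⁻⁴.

T ≈ 430 K

At equilibrium, absorbed power = emitted power.
Absorbing cross-section = πr² = 4.347×10⁹ m²; emitting surface = 4πr² = 1.739×10¹⁰ m² (ratio 4).
(1−a)S·A_cross = εσ·A_surf·T⁴  ⇒  T⁴ = (1−a)S/(4σ).
T⁴ = 0.800·9730/(4·5.67×10⁻⁸) = 3.432×10¹⁰ K⁴.
T = (3.432×10¹⁰)^(1/4).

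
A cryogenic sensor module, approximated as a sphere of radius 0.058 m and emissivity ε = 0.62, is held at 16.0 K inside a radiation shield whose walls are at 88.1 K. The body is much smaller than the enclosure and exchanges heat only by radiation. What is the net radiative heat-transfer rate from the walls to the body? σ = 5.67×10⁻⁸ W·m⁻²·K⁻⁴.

P_net ≈ 0.0894 W

For a small grey body in a large enclosure: P_net = εσA(T_body⁴ − T_wall⁴).
A = 4πr² = 0.04227 m²; T_body⁴ − T_wall⁴ = 65540 − 6.024×10⁷ = -6.018×10⁷ K⁴.
|P_net| = 0.62·5.67×10⁻⁸·0.04227·6.018×10⁷.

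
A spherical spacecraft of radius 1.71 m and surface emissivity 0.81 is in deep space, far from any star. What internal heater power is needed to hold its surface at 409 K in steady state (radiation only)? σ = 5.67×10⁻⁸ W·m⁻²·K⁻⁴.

P = εσ·4πr²·T⁴.
4πr² = 36.75 m²; T⁴ = 2.798×10¹⁰ K⁴.
P = 0.81·5.67×10⁻⁸·36.75·2.798×10¹⁰.

P ≈ 47200 W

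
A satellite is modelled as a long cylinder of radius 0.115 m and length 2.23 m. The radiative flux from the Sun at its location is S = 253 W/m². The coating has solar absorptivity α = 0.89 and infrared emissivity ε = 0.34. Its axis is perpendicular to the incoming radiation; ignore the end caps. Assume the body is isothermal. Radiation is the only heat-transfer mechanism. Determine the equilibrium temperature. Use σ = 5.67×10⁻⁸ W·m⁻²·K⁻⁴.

T ≈ 247 K

At equilibrium, absorbed power = emitted power.
Absorbing cross-section = 2rL = 0.5129 m²; emitting surface = 2πrL = 1.611 m² (ratio π).
αS·A_cross = εσ·A_surf·T⁴  ⇒  T⁴ = αS/(ε·πσ).
T⁴ = 0.890·253/(0.34·π·5.67×10⁻⁸) = 3.718×10⁹ K⁴.
T = (3.718×10⁹)^(1/4).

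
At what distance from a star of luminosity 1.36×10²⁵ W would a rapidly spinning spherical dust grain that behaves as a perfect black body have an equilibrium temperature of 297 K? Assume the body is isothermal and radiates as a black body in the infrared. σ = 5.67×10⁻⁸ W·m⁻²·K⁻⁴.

For an isothermal black-emitting sphere, (1−a)S·πr² = σ·4πr²·T⁴ ⇒ S = 4σT⁴/(1−a).
S = 4·5.67×10⁻⁸·(297)⁴/1.00 = 1765 W/m².
Flux falls as S = L/(4πd²), so d = √(L/(4πS)) = √(1.36×10²⁵/(4π·1765)).

d ≈ 2.48×10¹⁰ m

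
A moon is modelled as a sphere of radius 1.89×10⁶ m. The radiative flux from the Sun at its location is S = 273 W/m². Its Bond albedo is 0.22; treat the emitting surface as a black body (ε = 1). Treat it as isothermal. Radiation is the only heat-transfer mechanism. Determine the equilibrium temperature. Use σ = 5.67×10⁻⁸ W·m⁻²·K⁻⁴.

At equilibrium, absorbed power = emitted power.
Absorbing cross-section = πr² = 1.122×10¹³ m²; emitting surface = 4πr² = 4.489×10¹³ m² (ratio 4).
(1−a)S·A_cross = εσ·A_surf·T⁴  ⇒  T⁴ = (1−a)S/(4σ).
T⁴ = 0.780·273/(4·5.67×10⁻⁸) = 9.389×10⁸ K⁴.
T = (9.389×10⁸)^(1/4).

T ≈ 175 K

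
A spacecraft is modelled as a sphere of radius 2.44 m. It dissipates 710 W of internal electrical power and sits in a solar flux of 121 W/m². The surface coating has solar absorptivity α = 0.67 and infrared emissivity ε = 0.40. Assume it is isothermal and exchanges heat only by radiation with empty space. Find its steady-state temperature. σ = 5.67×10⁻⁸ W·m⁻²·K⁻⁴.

T ≈ 190 K

At steady state, absorbed solar power + internal power = radiated power.
Absorbed: α·S·A_cross = 0.67·121·18.70 = 1516 W (cross-section πr²).
Total input = 1516 + 710 = 2226 W.
Radiated: εσ·A_surf·T⁴ with A_surf = 4πr² = 74.82 m².
T⁴ = 2226/(0.40·5.67×10⁻⁸·74.82) = 1.312×10⁹ K⁴.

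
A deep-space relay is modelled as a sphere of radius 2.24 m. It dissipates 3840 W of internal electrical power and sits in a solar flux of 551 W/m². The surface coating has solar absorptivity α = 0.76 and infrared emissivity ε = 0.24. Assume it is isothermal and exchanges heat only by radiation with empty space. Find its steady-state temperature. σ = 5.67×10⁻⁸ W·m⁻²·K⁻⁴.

T ≈ 332 K

At steady state, absorbed solar power + internal power = radiated power.
Absorbed: α·S·A_cross = 0.76·551·15.76 = 6601 W (cross-section πr²).
Total input = 6601 + 3840 = 10440 W.
Radiated: εσ·A_surf·T⁴ with A_surf = 4πr² = 63.05 m².
T⁴ = 10440/(0.24·5.67×10⁻⁸·63.05) = 1.217×10¹⁰ K⁴.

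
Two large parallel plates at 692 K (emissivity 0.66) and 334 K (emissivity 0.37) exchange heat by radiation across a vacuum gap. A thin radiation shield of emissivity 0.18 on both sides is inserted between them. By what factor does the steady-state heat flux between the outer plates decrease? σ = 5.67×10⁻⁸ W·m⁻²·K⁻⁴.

factor ≈ 4.14

Without shield: q₀ = σΔ(T⁴)/(1/ε₁+1/ε₂−1) with denominator 3.218.
With shield the two gaps are in series; the resistances add: (1/ε₁+1/ε_s−1)+(1/ε_s+1/ε₂−1) = 6.071+7.258 = 13.33.
Heat-flux ratio q₀/q = 13.33/3.218.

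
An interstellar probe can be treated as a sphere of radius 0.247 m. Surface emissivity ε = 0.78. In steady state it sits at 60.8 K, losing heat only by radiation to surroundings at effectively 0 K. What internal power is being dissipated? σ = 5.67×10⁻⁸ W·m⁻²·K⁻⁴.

Steady state: P = εσA T⁴.
A = 4πr² = 0.7667 m²; T⁴ = (60.8)⁴ = 1.367×10⁷ K⁴.
P = 0.78 × 5.67×10⁻⁸ × 0.7667 × 1.367×10⁷.

P ≈ 0.463 W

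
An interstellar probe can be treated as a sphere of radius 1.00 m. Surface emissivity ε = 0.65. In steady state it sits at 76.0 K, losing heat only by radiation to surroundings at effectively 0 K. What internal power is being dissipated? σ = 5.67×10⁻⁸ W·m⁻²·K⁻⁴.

P ≈ 15.5 W

Steady state: P = εσA T⁴.
A = 4πr² = 12.57 m²; T⁴ = (76.0)⁴ = 3.336×10⁷ K⁴.
P = 0.65 × 5.67×10⁻⁸ × 12.57 × 3.336×10⁷.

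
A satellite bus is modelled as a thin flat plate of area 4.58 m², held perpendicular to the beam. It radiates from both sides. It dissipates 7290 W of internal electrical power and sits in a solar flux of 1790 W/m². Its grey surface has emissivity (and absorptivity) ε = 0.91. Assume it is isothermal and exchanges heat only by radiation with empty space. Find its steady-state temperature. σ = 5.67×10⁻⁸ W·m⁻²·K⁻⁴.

At steady state, absorbed solar power + internal power = radiated power.
Absorbed: α·S·A_cross = 0.91·1790·4.580 = 7460 W (cross-section A).
Total input = 7460 + 7290 = 14750 W.
Radiated: εσ·A_surf·T⁴ with A_surf = 2A = 9.160 m².
T⁴ = 14750/(0.91·5.67×10⁻⁸·9.160) = 3.121×10¹⁰ K⁴.

T ≈ 420 K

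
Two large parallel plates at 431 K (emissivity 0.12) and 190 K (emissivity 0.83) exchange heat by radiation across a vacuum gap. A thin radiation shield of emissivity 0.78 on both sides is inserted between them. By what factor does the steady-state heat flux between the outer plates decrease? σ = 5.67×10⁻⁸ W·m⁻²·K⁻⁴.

factor ≈ 1.18

Without shield: q₀ = σΔ(T⁴)/(1/ε₁+1/ε₂−1) with denominator 8.538.
With shield the two gaps are in series; the resistances add: (1/ε₁+1/ε_s−1)+(1/ε_s+1/ε₂−1) = 8.615+1.487 = 10.10.
Heat-flux ratio q₀/q = 10.10/8.538.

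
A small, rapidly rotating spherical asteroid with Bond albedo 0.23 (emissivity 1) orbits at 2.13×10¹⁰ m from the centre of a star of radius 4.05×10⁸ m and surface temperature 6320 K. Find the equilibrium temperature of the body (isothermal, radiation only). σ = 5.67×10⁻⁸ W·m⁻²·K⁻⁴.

The star's surface emits σT_*⁴; at distance d the flux is S = σT_*⁴(R_*/d)².
S = 5.67×10⁻⁸·(6320)⁴·(4.05×10⁸/2.13×10¹⁰)² = 32700 W/m².
For an isothermal sphere T⁴ = (1−a)S/(4σ) = 1.110×10¹¹ K⁴.

T ≈ 577 K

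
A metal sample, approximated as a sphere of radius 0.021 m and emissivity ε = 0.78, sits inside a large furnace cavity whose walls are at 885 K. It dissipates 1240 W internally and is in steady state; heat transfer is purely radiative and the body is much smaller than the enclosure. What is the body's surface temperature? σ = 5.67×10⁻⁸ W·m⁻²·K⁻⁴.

T ≈ 1540 K

For a small grey body in a large enclosure, net radiated power = εσA(T⁴ − T_w⁴).
Steady state: P = εσA(T⁴ − T_w⁴) with A = 4πr² = 0.005542 m².
T⁴ = P/(εσA) + T_w⁴ = 1240/(0.78·5.67×10⁻⁸·0.005542) + (885)⁴
    = 5.059×10¹² + 6.134×10¹¹ = 5.673×10¹² K⁴.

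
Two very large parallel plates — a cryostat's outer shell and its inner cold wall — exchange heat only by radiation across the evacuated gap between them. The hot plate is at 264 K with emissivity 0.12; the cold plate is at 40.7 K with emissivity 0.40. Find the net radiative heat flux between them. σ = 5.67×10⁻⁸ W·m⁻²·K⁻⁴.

q ≈ 28.0 W/m²

For two infinite grey parallel plates, q = σ(T₁⁴ − T₂⁴)/(1/ε₁ + 1/ε₂ − 1).
T₁⁴ − T₂⁴ = 4.858×10⁹ − 2.744×10⁶ = 4.855×10⁹ K⁴.
1/ε₁ + 1/ε₂ − 1 = 8.333 + 2.500 − 1 = 9.833.
q = 5.67×10⁻⁸ × 4.855×10⁹ / 9.833.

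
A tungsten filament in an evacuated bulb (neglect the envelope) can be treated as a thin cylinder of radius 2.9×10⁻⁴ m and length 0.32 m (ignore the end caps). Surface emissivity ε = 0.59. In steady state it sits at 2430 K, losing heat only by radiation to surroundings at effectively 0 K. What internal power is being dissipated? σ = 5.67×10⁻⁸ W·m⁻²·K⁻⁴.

Steady state: P = εσA T⁴.
A = 2πrL = 5.831×10⁻⁴ m²; T⁴ = (2430)⁴ = 3.487×10¹³ K⁴.
P = 0.59 × 5.67×10⁻⁸ × 5.831×10⁻⁴ × 3.487×10¹³.

P ≈ 680 W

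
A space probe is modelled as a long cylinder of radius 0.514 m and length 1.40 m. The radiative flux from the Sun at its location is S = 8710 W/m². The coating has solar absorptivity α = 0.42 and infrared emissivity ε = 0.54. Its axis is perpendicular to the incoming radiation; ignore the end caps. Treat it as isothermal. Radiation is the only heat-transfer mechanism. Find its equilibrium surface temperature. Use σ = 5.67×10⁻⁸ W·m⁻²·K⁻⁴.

T ≈ 442 K

At equilibrium, absorbed power = emitted power.
Absorbing cross-section = 2rL = 1.439 m²; emitting surface = 2πrL = 4.521 m² (ratio π).
αS·A_cross = εσ·A_surf·T⁴  ⇒  T⁴ = αS/(ε·πσ).
T⁴ = 0.420·8710/(0.54·π·5.67×10⁻⁸) = 3.803×10¹⁰ K⁴.
T = (3.803×10¹⁰)^(1/4).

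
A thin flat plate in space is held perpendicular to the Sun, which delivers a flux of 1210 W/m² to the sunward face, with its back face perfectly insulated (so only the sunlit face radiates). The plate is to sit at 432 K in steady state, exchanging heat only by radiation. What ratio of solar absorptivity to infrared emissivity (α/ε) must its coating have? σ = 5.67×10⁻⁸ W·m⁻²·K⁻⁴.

Balance: αS·A = εσ·1A·T⁴ ⇒ α/ε = σT⁴/S.
α/ε = 5.67×10⁻⁸·(432)⁴/1210 = 5.67×10⁻⁸·3.483×10¹⁰/1210.

α/ε ≈ 1.63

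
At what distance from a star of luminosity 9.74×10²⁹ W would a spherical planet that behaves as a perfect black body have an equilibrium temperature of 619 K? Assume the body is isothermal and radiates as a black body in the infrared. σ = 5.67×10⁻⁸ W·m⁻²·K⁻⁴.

For an isothermal black-emitting sphere, (1−a)S·πr² = σ·4πr²·T⁴ ⇒ S = 4σT⁴/(1−a).
S = 4·5.67×10⁻⁸·(619)⁴/1.00 = 33300 W/m².
Flux falls as S = L/(4πd²), so d = √(L/(4πS)) = √(9.74×10²⁹/(4π·33300)).

d ≈ 1.53×10¹² m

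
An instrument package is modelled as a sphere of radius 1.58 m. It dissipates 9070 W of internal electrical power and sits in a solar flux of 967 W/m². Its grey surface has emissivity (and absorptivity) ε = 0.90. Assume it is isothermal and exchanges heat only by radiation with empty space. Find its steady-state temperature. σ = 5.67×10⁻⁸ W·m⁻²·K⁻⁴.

At steady state, absorbed solar power + internal power = radiated power.
Absorbed: α·S·A_cross = 0.90·967·7.843 = 6825 W (cross-section πr²).
Total input = 6825 + 9070 = 15900 W.
Radiated: εσ·A_surf·T⁴ with A_surf = 4πr² = 31.37 m².
T⁴ = 15900/(0.90·5.67×10⁻⁸·31.37) = 9.929×10⁹ K⁴.

T ≈ 316 K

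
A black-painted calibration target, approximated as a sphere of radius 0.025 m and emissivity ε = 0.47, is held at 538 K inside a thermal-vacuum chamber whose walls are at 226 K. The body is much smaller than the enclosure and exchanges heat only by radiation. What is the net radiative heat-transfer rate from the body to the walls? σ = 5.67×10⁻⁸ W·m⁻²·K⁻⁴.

For a small grey body in a large enclosure: P_net = εσA(T_body⁴ − T_wall⁴).
A = 4πr² = 0.007854 m²; T_body⁴ − T_wall⁴ = 8.378×10¹⁰ − 2.609×10⁹ = 8.117×10¹⁰ K⁴.
|P_net| = 0.47·5.67×10⁻⁸·0.007854·8.117×10¹⁰.

P_net ≈ 17.0 W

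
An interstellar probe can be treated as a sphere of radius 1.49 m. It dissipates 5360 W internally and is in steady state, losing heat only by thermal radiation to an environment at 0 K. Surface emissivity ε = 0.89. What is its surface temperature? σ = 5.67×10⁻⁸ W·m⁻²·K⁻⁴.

T ≈ 248 K

Steady state: internal power = radiated power, P = εσA T⁴.
Radiating area A = 4πr² = 27.90 m².
T⁴ = P/(εσA) = 5360/(0.89·5.67×10⁻⁸·27.90) = 3.807×10⁹ K⁴.
T = (3.807×10⁹)^(1/4).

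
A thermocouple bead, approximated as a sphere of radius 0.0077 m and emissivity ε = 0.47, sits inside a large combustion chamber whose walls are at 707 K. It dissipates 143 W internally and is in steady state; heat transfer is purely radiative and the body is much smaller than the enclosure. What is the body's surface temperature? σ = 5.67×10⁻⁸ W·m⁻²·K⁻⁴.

For a small grey body in a large enclosure, net radiated power = εσA(T⁴ − T_w⁴).
Steady state: P = εσA(T⁴ − T_w⁴) with A = 4πr² = 7.451×10⁻⁴ m².
T⁴ = P/(εσA) + T_w⁴ = 143/(0.47·5.67×10⁻⁸·7.451×10⁻⁴) + (707)⁴
    = 7.202×10¹² + 2.498×10¹¹ = 7.452×10¹² K⁴.

T ≈ 1650 K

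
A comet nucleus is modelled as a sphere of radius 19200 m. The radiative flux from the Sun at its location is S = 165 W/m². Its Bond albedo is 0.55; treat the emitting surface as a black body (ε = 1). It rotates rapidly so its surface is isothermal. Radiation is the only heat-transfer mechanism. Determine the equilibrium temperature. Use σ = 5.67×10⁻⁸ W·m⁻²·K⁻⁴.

At equilibrium, absorbed power = emitted power.
Absorbing cross-section = πr² = 1.158×10⁹ m²; emitting surface = 4πr² = 4.632×10⁹ m² (ratio 4).
(1−a)S·A_cross = εσ·A_surf·T⁴  ⇒  T⁴ = (1−a)S/(4σ).
T⁴ = 0.450·165/(4·5.67×10⁻⁸) = 3.274×10⁸ K⁴.
T = (3.274×10⁸)^(1/4).

T ≈ 135 K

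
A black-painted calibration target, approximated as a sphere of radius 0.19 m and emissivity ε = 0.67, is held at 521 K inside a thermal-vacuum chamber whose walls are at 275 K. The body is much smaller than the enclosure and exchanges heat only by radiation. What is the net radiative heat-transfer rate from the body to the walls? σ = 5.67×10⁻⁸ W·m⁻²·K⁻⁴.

P_net ≈ 1170 W

For a small grey body in a large enclosure: P_net = εσA(T_body⁴ − T_wall⁴).
A = 4πr² = 0.4536 m²; T_body⁴ − T_wall⁴ = 7.368×10¹⁰ − 5.719×10⁹ = 6.796×10¹⁰ K⁴.
|P_net| = 0.67·5.67×10⁻⁸·0.4536·6.796×10¹⁰.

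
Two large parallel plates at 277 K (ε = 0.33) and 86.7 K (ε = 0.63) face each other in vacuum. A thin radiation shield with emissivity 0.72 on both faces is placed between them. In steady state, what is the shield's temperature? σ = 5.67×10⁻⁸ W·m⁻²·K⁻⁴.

In steady state the net flux on the hot side equals that on the cold side.
σ(T₁⁴−T_s⁴)/D₁ = σ(T_s⁴−T₂⁴)/D₂, with D₁ = 1/ε₁+1/ε_s−1 = 3.419, D₂ = 1/ε_s+1/ε₂−1 = 1.976.
Solve for T_s⁴: T_s⁴ = (D₂·T₁⁴ + D₁·T₂⁴)/(D₁+D₂) = 2.192×10⁹ K⁴.

T_s ≈ 216 K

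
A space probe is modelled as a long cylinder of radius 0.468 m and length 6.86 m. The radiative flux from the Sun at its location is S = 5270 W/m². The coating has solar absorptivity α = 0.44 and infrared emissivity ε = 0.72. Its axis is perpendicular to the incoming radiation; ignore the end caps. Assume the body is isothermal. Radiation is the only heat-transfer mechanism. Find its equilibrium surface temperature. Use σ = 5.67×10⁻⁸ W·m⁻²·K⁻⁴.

At equilibrium, absorbed power = emitted power.
Absorbing cross-section = 2rL = 6.421 m²; emitting surface = 2πrL = 20.17 m² (ratio π).
αS·A_cross = εσ·A_surf·T⁴  ⇒  T⁴ = αS/(ε·πσ).
T⁴ = 0.440·5270/(0.72·π·5.67×10⁻⁸) = 1.808×10¹⁰ K⁴.
T = (1.808×10¹⁰)^(1/4).

T ≈ 367 K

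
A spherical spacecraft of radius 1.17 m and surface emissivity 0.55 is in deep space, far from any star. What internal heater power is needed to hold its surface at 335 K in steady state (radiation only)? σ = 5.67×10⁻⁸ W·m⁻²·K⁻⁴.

P = εσ·4πr²·T⁴.
4πr² = 17.20 m²; T⁴ = 1.259×10¹⁰ K⁴.
P = 0.55·5.67×10⁻⁸·17.20·1.259×10¹⁰.

P ≈ 6760 W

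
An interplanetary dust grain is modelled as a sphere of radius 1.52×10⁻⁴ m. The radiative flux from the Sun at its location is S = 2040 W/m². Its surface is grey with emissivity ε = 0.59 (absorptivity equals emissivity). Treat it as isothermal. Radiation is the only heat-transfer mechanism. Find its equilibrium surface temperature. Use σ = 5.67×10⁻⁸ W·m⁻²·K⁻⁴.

T ≈ 308 K

At equilibrium, absorbed power = emitted power.
Absorbing cross-section = πr² = 7.258×10⁻⁸ m²; emitting surface = 4πr² = 2.903×10⁻⁷ m² (ratio 4).
εS·A_cross = εσ·A_surf·T⁴  ⇒  T⁴ = S/(4σ)   (ε cancels).
T⁴ = 2040/(4·5.67×10⁻⁸) = 8.995×10⁹ K⁴.
T = (8.995×10⁹)^(1/4).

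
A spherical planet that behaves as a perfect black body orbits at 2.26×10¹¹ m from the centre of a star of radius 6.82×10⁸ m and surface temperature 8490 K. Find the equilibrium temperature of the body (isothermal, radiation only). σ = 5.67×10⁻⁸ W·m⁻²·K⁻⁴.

The star's surface emits σT_*⁴; at distance d the flux is S = σT_*⁴(R_*/d)².
S = 5.67×10⁻⁸·(8490)⁴·(6.82×10⁸/2.26×10¹¹)² = 2683 W/m².
For an isothermal sphere T⁴ = (1−a)S/(4σ) = 1.183×10¹⁰ K⁴.

T ≈ 330 K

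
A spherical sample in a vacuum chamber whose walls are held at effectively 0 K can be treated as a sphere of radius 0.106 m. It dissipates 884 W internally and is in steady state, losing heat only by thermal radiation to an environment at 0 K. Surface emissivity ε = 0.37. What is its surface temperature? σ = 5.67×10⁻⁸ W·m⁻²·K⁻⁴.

Steady state: internal power = radiated power, P = εσA T⁴.
Radiating area A = 4πr² = 0.1412 m².
T⁴ = P/(εσA) = 884/(0.37·5.67×10⁻⁸·0.1412) = 2.984×10¹¹ K⁴.
T = (2.984×10¹¹)^(1/4).

T ≈ 739 K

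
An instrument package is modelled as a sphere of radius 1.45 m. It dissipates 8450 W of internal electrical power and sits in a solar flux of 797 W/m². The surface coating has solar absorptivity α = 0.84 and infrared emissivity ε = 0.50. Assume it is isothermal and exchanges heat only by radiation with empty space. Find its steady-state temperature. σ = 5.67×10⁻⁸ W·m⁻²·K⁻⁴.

T ≈ 362 K

At steady state, absorbed solar power + internal power = radiated power.
Absorbed: α·S·A_cross = 0.84·797·6.605 = 4422 W (cross-section πr²).
Total input = 4422 + 8450 = 12870 W.
Radiated: εσ·A_surf·T⁴ with A_surf = 4πr² = 26.42 m².
T⁴ = 12870/(0.50·5.67×10⁻⁸·26.42) = 1.718×10¹⁰ K⁴.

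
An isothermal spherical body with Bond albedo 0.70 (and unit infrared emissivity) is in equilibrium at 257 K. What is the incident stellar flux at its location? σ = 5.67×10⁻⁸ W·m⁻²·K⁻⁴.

S ≈ 3300 W/m²

(1−a)S·πr² = σ·4πr²·T⁴ ⇒ S = 4σT⁴/(1−a).
S = 4·5.67×10⁻⁸·4.362×10⁹/0.300.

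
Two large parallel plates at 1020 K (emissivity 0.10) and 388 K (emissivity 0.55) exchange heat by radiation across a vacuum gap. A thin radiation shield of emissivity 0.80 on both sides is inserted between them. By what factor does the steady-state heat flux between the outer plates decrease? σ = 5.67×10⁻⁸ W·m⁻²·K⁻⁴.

factor ≈ 1.14

Without shield: q₀ = σΔ(T⁴)/(1/ε₁+1/ε₂−1) with denominator 10.82.
With shield the two gaps are in series; the resistances add: (1/ε₁+1/ε_s−1)+(1/ε_s+1/ε₂−1) = 10.25+2.068 = 12.32.
Heat-flux ratio q₀/q = 12.32/10.82.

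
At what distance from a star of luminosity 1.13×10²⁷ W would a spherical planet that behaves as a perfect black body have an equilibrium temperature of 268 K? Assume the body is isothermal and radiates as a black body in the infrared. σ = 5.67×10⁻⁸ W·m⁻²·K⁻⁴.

d ≈ 2.77×10¹¹ m

For an isothermal black-emitting sphere, (1−a)S·πr² = σ·4πr²·T⁴ ⇒ S = 4σT⁴/(1−a).
S = 4·5.67×10⁻⁸·(268)⁴/1.00 = 1170 W/m².
Flux falls as S = L/(4πd²), so d = √(L/(4πS)) = √(1.13×10²⁷/(4π·1170)).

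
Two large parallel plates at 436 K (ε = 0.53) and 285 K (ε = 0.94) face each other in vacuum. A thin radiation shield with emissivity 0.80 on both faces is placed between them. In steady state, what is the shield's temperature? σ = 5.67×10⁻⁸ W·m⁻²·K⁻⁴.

In steady state the net flux on the hot side equals that on the cold side.
σ(T₁⁴−T_s⁴)/D₁ = σ(T_s⁴−T₂⁴)/D₂, with D₁ = 1/ε₁+1/ε_s−1 = 2.137, D₂ = 1/ε_s+1/ε₂−1 = 1.314.
Solve for T_s⁴: T_s⁴ = (D₂·T₁⁴ + D₁·T₂⁴)/(D₁+D₂) = 1.784×10¹⁰ K⁴.

T_s ≈ 365 K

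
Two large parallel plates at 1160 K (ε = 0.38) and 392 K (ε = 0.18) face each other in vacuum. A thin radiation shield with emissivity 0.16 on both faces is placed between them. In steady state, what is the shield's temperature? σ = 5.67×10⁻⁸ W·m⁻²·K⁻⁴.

T_s ≈ 1010 K

In steady state the net flux on the hot side equals that on the cold side.
σ(T₁⁴−T_s⁴)/D₁ = σ(T_s⁴−T₂⁴)/D₂, with D₁ = 1/ε₁+1/ε_s−1 = 7.882, D₂ = 1/ε_s+1/ε₂−1 = 10.81.
Solve for T_s⁴: T_s⁴ = (D₂·T₁⁴ + D₁·T₂⁴)/(D₁+D₂) = 1.057×10¹² K⁴.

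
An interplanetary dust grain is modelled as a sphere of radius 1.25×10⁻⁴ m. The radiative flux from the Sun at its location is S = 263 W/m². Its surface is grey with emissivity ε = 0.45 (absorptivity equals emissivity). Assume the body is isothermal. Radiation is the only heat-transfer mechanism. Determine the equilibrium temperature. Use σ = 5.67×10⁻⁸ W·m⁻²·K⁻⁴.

T ≈ 185 K

At equilibrium, absorbed power = emitted power.
Absorbing cross-section = πr² = 4.909×10⁻⁸ m²; emitting surface = 4πr² = 1.963×10⁻⁷ m² (ratio 4).
εS·A_cross = εσ·A_surf·T⁴  ⇒  T⁴ = S/(4σ)   (ε cancels).
T⁴ = 263/(4·5.67×10⁻⁸) = 1.160×10⁹ K⁴.
T = (1.160×10⁹)^(1/4).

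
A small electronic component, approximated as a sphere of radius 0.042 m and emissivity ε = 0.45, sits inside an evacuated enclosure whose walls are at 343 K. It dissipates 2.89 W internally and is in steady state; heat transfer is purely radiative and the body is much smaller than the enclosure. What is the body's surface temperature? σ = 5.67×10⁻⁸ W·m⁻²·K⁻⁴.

T ≈ 371 K

For a small grey body in a large enclosure, net radiated power = εσA(T⁴ − T_w⁴).
Steady state: P = εσA(T⁴ − T_w⁴) with A = 4πr² = 0.02217 m².
T⁴ = P/(εσA) + T_w⁴ = 2.89/(0.45·5.67×10⁻⁸·0.02217) + (343)⁴
    = 5.110×10⁹ + 1.384×10¹⁰ = 1.895×10¹⁰ K⁴.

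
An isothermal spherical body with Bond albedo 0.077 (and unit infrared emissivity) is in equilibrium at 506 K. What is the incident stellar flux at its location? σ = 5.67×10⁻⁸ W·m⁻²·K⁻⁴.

S ≈ 16100 W/m²

(1−a)S·πr² = σ·4πr²·T⁴ ⇒ S = 4σT⁴/(1−a).
S = 4·5.67×10⁻⁸·6.555×10¹⁰/0.923.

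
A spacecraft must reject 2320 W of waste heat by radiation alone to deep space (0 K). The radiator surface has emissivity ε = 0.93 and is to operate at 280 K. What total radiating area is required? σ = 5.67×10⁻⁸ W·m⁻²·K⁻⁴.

A ≈ 7.16 m²

P = εσA T⁴ ⇒ A = P/(εσT⁴).
T⁴ = 6.147×10⁹ K⁴.
A = 2320/(0.93 × 5.67×10⁻⁸ × 6.147×10⁹).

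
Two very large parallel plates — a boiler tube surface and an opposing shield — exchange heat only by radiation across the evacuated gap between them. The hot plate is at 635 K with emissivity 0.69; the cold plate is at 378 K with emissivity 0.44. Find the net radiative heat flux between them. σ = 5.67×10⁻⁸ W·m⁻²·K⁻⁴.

q ≈ 2960 W/m²

For two infinite grey parallel plates, q = σ(T₁⁴ − T₂⁴)/(1/ε₁ + 1/ε₂ − 1).
T₁⁴ − T₂⁴ = 1.626×10¹¹ − 2.042×10¹⁰ = 1.422×10¹¹ K⁴.
1/ε₁ + 1/ε₂ − 1 = 1.449 + 2.273 − 1 = 2.722.
q = 5.67×10⁻⁸ × 1.422×10¹¹ / 2.722.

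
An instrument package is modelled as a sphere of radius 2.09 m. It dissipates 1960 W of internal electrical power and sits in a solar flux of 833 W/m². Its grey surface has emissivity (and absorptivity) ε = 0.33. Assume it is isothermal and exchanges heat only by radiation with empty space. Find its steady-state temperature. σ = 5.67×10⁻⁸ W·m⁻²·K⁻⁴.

At steady state, absorbed solar power + internal power = radiated power.
Absorbed: α·S·A_cross = 0.33·833·13.72 = 3772 W (cross-section πr²).
Total input = 3772 + 1960 = 5732 W.
Radiated: εσ·A_surf·T⁴ with A_surf = 4πr² = 54.89 m².
T⁴ = 5732/(0.33·5.67×10⁻⁸·54.89) = 5.581×10⁹ K⁴.

T ≈ 273 K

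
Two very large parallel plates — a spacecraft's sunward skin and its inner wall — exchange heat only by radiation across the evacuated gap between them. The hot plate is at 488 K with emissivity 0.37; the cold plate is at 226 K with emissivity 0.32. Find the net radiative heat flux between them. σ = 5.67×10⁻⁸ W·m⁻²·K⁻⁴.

For two infinite grey parallel plates, q = σ(T₁⁴ − T₂⁴)/(1/ε₁ + 1/ε₂ − 1).
T₁⁴ − T₂⁴ = 5.671×10¹⁰ − 2.609×10⁹ = 5.410×10¹⁰ K⁴.
1/ε₁ + 1/ε₂ − 1 = 2.703 + 3.125 − 1 = 4.828.
q = 5.67×10⁻⁸ × 5.410×10¹⁰ / 4.828.

q ≈ 635 W/m²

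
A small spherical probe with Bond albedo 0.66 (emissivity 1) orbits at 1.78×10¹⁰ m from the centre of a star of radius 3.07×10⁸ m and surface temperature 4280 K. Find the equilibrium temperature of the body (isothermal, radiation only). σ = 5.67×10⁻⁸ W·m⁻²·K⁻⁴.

The star's surface emits σT_*⁴; at distance d the flux is S = σT_*⁴(R_*/d)².
S = 5.67×10⁻⁸·(4280)⁴·(3.07×10⁸/1.78×10¹⁰)² = 5660 W/m².
For an isothermal sphere T⁴ = (1−a)S/(4σ) = 8.485×10⁹ K⁴.

T ≈ 303 K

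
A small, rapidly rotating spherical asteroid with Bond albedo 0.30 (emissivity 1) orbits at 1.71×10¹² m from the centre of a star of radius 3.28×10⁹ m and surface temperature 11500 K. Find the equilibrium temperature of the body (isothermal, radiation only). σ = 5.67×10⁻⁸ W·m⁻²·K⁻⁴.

T ≈ 326 K

The star's surface emits σT_*⁴; at distance d the flux is S = σT_*⁴(R_*/d)².
S = 5.67×10⁻⁸·(11500)⁴·(3.28×10⁹/1.71×10¹²)² = 3649 W/m².
For an isothermal sphere T⁴ = (1−a)S/(4σ) = 1.126×10¹⁰ K⁴.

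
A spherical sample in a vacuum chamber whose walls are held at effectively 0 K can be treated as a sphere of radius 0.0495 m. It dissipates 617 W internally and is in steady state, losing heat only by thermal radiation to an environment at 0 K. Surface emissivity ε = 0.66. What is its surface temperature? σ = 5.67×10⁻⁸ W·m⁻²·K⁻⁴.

T ≈ 855 K

Steady state: internal power = radiated power, P = εσA T⁴.
Radiating area A = 4πr² = 0.03079 m².
T⁴ = P/(εσA) = 617/(0.66·5.67×10⁻⁸·0.03079) = 5.355×10¹¹ K⁴.
T = (5.355×10¹¹)^(1/4).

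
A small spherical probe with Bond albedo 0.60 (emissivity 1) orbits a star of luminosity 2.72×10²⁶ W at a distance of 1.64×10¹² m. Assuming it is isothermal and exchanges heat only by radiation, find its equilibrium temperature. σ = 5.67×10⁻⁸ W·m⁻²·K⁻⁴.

T ≈ 61.4 K

First find the stellar flux at distance d: S = L/(4πd²) = 2.72×10²⁶/(4π·(1.64×10¹²)²) = 8.048 W/m².
For an isothermal sphere, absorbed (1−a)S·πr² = emitted σ·4πr²·T⁴, so T⁴ = (1−a)S/(4σ).
T⁴ = 0.400·8.048/(4·5.67×10⁻⁸) = 1.419×10⁷ K⁴.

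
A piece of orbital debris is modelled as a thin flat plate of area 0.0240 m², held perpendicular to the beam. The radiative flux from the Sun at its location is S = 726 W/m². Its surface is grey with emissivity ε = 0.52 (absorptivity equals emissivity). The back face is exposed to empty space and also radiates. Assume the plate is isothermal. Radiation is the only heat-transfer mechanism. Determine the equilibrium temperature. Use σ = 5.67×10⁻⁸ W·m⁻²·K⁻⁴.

At equilibrium, absorbed power = emitted power.
Absorbing cross-section = A = 0.02400 m²; emitting surface = 2A = 0.04800 m² (ratio 2).
εS·A_cross = εσ·A_surf·T⁴  ⇒  T⁴ = S/(2σ)   (ε cancels).
T⁴ = 726/(2·5.67×10⁻⁸) = 6.402×10⁹ K⁴.
T = (6.402×10⁹)^(1/4).

T ≈ 283 K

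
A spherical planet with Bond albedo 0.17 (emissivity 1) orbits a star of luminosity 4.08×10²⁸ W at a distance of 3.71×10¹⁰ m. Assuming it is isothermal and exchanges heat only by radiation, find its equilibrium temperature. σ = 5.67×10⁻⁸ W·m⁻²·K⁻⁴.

First find the stellar flux at distance d: S = L/(4πd²) = 4.08×10²⁸/(4π·(3.71×10¹⁰)²) = 2.359×10⁶ W/m².
For an isothermal sphere, absorbed (1−a)S·πr² = emitted σ·4πr²·T⁴, so T⁴ = (1−a)S/(4σ).
T⁴ = 0.830·2.359×10⁶/(4·5.67×10⁻⁸) = 8.633×10¹² K⁴.

T ≈ 1710 K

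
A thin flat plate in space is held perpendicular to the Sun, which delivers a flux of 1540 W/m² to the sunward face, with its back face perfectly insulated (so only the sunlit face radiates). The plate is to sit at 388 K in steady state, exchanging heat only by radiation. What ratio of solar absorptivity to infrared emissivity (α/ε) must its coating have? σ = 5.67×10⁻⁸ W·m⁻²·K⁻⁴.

α/ε ≈ 0.834

Balance: αS·A = εσ·1A·T⁴ ⇒ α/ε = σT⁴/S.
α/ε = 5.67×10⁻⁸·(388)⁴/1540 = 5.67×10⁻⁸·2.266×10¹⁰/1540.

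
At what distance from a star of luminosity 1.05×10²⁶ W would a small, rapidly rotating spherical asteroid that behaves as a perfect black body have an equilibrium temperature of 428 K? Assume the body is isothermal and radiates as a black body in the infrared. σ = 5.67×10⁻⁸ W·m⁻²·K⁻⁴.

For an isothermal black-emitting sphere, (1−a)S·πr² = σ·4πr²·T⁴ ⇒ S = 4σT⁴/(1−a).
S = 4·5.67×10⁻⁸·(428)⁴/1.00 = 7611 W/m².
Flux falls as S = L/(4πd²), so d = √(L/(4πS)) = √(1.05×10²⁶/(4π·7611)).

d ≈ 3.31×10¹⁰ m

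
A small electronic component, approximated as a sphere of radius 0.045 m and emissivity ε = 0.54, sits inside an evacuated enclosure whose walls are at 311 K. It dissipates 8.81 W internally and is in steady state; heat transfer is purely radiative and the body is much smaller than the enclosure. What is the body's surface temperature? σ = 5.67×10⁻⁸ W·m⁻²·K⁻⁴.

T ≈ 379 K

For a small grey body in a large enclosure, net radiated power = εσA(T⁴ − T_w⁴).
Steady state: P = εσA(T⁴ − T_w⁴) with A = 4πr² = 0.02545 m².
T⁴ = P/(εσA) + T_w⁴ = 8.81/(0.54·5.67×10⁻⁸·0.02545) + (311)⁴
    = 1.131×10¹⁰ + 9.355×10⁹ = 2.066×10¹⁰ K⁴.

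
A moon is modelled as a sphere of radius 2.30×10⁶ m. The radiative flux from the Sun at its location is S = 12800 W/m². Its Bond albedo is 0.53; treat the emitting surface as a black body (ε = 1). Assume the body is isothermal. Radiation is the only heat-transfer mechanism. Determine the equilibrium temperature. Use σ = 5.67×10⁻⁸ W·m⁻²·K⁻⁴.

At equilibrium, absorbed power = emitted power.
Absorbing cross-section = πr² = 1.662×10¹³ m²; emitting surface = 4πr² = 6.648×10¹³ m² (ratio 4).
(1−a)S·A_cross = εσ·A_surf·T⁴  ⇒  T⁴ = (1−a)S/(4σ).
T⁴ = 0.470·12800/(4·5.67×10⁻⁸) = 2.653×10¹⁰ K⁴.
T = (2.653×10¹⁰)^(1/4).

T ≈ 404 K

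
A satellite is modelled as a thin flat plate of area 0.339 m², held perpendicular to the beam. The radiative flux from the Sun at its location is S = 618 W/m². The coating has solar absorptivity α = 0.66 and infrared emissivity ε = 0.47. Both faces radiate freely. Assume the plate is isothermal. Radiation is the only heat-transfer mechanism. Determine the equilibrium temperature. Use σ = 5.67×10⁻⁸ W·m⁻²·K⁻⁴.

T ≈ 296 K

At equilibrium, absorbed power = emitted power.
Absorbing cross-section = A = 0.3390 m²; emitting surface = 2A = 0.6780 m² (ratio 2).
αS·A_cross = εσ·A_surf·T⁴  ⇒  T⁴ = αS/(ε·2σ).
T⁴ = 0.660·618/(0.47·2·5.67×10⁻⁸) = 7.653×10⁹ K⁴.
T = (7.653×10⁹)^(1/4).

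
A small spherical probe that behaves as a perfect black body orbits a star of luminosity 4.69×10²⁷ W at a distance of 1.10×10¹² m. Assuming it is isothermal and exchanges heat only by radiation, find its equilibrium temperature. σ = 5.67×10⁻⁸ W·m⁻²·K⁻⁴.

T ≈ 192 K

First find the stellar flux at distance d: S = L/(4πd²) = 4.69×10²⁷/(4π·(1.10×10¹²)²) = 308.4 W/m².
For an isothermal sphere, absorbed (1−a)S·πr² = emitted σ·4πr²·T⁴, so T⁴ = (1−a)S/(4σ).
T⁴ = 1.00·308.4/(4·5.67×10⁻⁸) = 1.360×10⁹ K⁴.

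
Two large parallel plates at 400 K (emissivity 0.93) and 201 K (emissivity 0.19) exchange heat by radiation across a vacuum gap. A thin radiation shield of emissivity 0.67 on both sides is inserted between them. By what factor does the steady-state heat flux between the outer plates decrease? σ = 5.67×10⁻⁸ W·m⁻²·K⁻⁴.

factor ≈ 1.37

Without shield: q₀ = σΔ(T⁴)/(1/ε₁+1/ε₂−1) with denominator 5.338.
With shield the two gaps are in series; the resistances add: (1/ε₁+1/ε_s−1)+(1/ε_s+1/ε₂−1) = 1.568+5.756 = 7.324.
Heat-flux ratio q₀/q = 7.324/5.338.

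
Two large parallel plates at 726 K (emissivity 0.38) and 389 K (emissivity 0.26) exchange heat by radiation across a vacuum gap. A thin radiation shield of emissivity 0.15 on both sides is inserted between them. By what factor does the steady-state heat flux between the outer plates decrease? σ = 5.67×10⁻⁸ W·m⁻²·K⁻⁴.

factor ≈ 3.25

Without shield: q₀ = σΔ(T⁴)/(1/ε₁+1/ε₂−1) with denominator 5.478.
With shield the two gaps are in series; the resistances add: (1/ε₁+1/ε_s−1)+(1/ε_s+1/ε₂−1) = 8.298+9.513 = 17.81.
Heat-flux ratio q₀/q = 17.81/5.478.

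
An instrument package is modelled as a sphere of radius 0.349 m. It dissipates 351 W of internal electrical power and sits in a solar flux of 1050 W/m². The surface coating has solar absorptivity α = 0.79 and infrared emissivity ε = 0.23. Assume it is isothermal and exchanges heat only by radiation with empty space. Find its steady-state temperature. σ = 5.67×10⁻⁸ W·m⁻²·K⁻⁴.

T ≈ 428 K

At steady state, absorbed solar power + internal power = radiated power.
Absorbed: α·S·A_cross = 0.79·1050·0.3826 = 317.4 W (cross-section πr²).
Total input = 317.4 + 351 = 668.4 W.
Radiated: εσ·A_surf·T⁴ with A_surf = 4πr² = 1.531 m².
T⁴ = 668.4/(0.23·5.67×10⁻⁸·1.531) = 3.349×10¹⁰ K⁴.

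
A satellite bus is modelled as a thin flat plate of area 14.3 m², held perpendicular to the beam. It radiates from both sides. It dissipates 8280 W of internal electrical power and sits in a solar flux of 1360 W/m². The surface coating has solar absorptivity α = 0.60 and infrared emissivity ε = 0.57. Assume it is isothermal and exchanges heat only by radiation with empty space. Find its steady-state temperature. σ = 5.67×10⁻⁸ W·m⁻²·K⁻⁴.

T ≈ 383 K

At steady state, absorbed solar power + internal power = radiated power.
Absorbed: α·S·A_cross = 0.60·1360·14.30 = 11670 W (cross-section A).
Total input = 11670 + 8280 = 19950 W.
Radiated: εσ·A_surf·T⁴ with A_surf = 2A = 28.60 m².
T⁴ = 19950/(0.57·5.67×10⁻⁸·28.60) = 2.158×10¹⁰ K⁴.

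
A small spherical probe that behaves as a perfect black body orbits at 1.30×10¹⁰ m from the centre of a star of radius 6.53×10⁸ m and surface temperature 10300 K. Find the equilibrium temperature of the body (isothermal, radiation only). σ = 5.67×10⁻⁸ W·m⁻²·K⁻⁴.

T ≈ 1630 K

The star's surface emits σT_*⁴; at distance d the flux is S = σT_*⁴(R_*/d)².
S = 5.67×10⁻⁸·(10300)⁴·(6.53×10⁸/1.30×10¹⁰)² = 1.610×10⁶ W/m².
For an isothermal sphere T⁴ = (1−a)S/(4σ) = 7.100×10¹² K⁴.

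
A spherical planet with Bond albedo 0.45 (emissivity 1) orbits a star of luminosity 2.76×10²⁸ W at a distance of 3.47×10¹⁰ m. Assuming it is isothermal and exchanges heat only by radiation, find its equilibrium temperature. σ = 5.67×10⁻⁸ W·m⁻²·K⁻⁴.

First find the stellar flux at distance d: S = L/(4πd²) = 2.76×10²⁸/(4π·(3.47×10¹⁰)²) = 1.824×10⁶ W/m².
For an isothermal sphere, absorbed (1−a)S·πr² = emitted σ·4πr²·T⁴, so T⁴ = (1−a)S/(4σ).
T⁴ = 0.550·1.824×10⁶/(4·5.67×10⁻⁸) = 4.423×10¹² K⁴.

T ≈ 1450 K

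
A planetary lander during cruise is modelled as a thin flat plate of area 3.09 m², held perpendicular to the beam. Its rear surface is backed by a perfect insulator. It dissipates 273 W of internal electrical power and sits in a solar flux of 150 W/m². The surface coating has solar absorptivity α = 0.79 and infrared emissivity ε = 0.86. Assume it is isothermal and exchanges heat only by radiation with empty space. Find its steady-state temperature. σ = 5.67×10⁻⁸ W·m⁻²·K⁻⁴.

At steady state, absorbed solar power + internal power = radiated power.
Absorbed: α·S·A_cross = 0.79·150·3.090 = 366.2 W (cross-section A).
Total input = 366.2 + 273 = 639.2 W.
Radiated: εσ·A_surf·T⁴ with A_surf = A = 3.090 m².
T⁴ = 639.2/(0.86·5.67×10⁻⁸·3.090) = 4.242×10⁹ K⁴.

T ≈ 255 K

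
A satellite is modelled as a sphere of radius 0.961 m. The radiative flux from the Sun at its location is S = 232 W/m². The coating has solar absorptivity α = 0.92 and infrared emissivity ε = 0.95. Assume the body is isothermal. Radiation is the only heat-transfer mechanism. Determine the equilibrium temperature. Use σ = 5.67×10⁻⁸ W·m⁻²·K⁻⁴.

At equilibrium, absorbed power = emitted power.
Absorbing cross-section = πr² = 2.901 m²; emitting surface = 4πr² = 11.61 m² (ratio 4).
αS·A_cross = εσ·A_surf·T⁴  ⇒  T⁴ = αS/(ε·4σ).
T⁴ = 0.920·232/(0.95·4·5.67×10⁻⁸) = 9.906×10⁸ K⁴.
T = (9.906×10⁸)^(1/4).

T ≈ 177 K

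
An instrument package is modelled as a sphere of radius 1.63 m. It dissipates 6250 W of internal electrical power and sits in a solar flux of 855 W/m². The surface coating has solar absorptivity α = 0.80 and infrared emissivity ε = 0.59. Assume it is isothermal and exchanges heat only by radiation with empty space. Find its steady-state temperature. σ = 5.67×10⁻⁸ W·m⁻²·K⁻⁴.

At steady state, absorbed solar power + internal power = radiated power.
Absorbed: α·S·A_cross = 0.80·855·8.347 = 5709 W (cross-section πr²).
Total input = 5709 + 6250 = 11960 W.
Radiated: εσ·A_surf·T⁴ with A_surf = 4πr² = 33.39 m².
T⁴ = 11960/(0.59·5.67×10⁻⁸·33.39) = 1.071×10¹⁰ K⁴.

T ≈ 322 K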